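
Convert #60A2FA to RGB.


60 → 96 (R)
A2 → 162 (G)
FA → 250 (B)
= RGB(96, 162, 250)


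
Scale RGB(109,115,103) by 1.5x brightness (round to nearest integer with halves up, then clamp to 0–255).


Multiply each channel by 1.5, round half up, clamp to [0, 255]
R: 109×1.5 = 163.5 → round → 164
G: 115×1.5 = 172.5 → round → 173
B: 103×1.5 = 154.5 → round → 155
= RGB(164, 173, 155)


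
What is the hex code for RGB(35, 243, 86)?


R = 35 → 23 (hex)
G = 243 → F3 (hex)
B = 86 → 56 (hex)
Hex = #23F356


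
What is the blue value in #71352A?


Color: #71352A
R = 71 = 113
G = 35 = 53
B = 2A = 42
Blue = 42


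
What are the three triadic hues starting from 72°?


Triadic: equally spaced at 120° intervals
H1 = 72°
H2 = (72 + 120) mod 360 = 192°
H3 = (72 + 240) mod 360 = 312°
Triadic = 72°, 192°, 312°


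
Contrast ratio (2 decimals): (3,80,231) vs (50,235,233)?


Linearize each sRGB channel c=v/255: c/12.92 if c ≤ 0.04045 else ((c+0.055)/1.055)^2.4
L = 0.2126×R_lin + 0.7152×G_lin + 0.0722×B_lin
Color 1 (3,80,231):
  R=3: 3/255≈0.0118 ≤ 0.04045 → 0.0118/12.92 ≈ 0.00091
  G=80: 80/255≈0.3137 > 0.04045 → ((0.3137+0.055)/1.055)^2.4 ≈ 0.08022
  B=231: 231/255≈0.9059 > 0.04045 → ((0.9059+0.055)/1.055)^2.4 ≈ 0.79910
  L1 = 0.2126×0.00091 + 0.7152×0.08022 + 0.0722×0.79910 ≈ 0.11526
Color 2 (50,235,233):
  R=50: 50/255≈0.1961 > 0.04045 → ((0.1961+0.055)/1.055)^2.4 ≈ 0.03190
  G=235: 235/255≈0.9216 > 0.04045 → ((0.9216+0.055)/1.055)^2.4 ≈ 0.83077
  B=233: 233/255≈0.9137 > 0.04045 → ((0.9137+0.055)/1.055)^2.4 ≈ 0.81485
  L2 = 0.2126×0.03190 + 0.7152×0.83077 + 0.0722×0.81485 ≈ 0.65978
Lighter = 0.65978, Darker = 0.11526
Ratio = (L_lighter + 0.05) / (L_darker + 0.05)
Ratio = (0.65978 + 0.05) / (0.11526 + 0.05) = 0.70978 / 0.16526 ≈ 4.2949
Ratio ≈ 4.29:1


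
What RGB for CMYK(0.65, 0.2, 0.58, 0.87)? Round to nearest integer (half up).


R = 255 × (1-C) × (1-K) = 255 × 0.35 × 0.13 = 11.6025 → 12
G = 255 × (1-M) × (1-K) = 255 × 0.80 × 0.13 = 26.52 → 27
B = 255 × (1-Y) × (1-K) = 255 × 0.42 × 0.13 = 13.923 → 14
= RGB(12, 27, 14)


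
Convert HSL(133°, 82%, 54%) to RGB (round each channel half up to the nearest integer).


H=133°, S=0.82, L=0.54
C = (1-|2L-1|)×S = (1-|0.08|)×0.82 = 0.7544
H' = H/60 = 133/60 ≈ 2.2167; X = C×(1-|H' mod 2 - 1|) ≈ 0.1635
m = L - C/2 = 0.54 - 0.3772 = 0.1628
Sector ⌊H'⌋ = 2 → (R',G',B') = (0.0, 0.7544, ≈0.1635)
RGB = ((R'+m)×255, (G'+m)×255, (B'+m)×255) = (41.514, 233.886, 83.1946)
Round half up → RGB(42, 234, 83)


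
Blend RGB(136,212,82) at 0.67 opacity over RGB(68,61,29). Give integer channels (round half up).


C = α×F + (1-α)×B, with 1-α = 0.33
R: 0.67×136 + 0.33×68 = 91.12 + 22.44 = 113.56 → 114
G: 0.67×212 + 0.33×61 = 142.04 + 20.13 = 162.17 → 162
B: 0.67×82 + 0.33×29 = 54.94 + 9.57 = 64.51 → 65
= RGB(114, 162, 65)


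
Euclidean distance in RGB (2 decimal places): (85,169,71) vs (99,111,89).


d = √[(R₁-R₂)² + (G₁-G₂)² + (B₁-B₂)²]
d = √[(85-99)² + (169-111)² + (71-89)²]
d = √[196 + 3364 + 324]
d = √3884
d ≈ 62.32


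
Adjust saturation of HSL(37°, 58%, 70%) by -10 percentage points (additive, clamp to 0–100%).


Original S = 58%
Adjustment = -10 percentage points
New S = 58 + (-10) = 48
Clamp to [0, 100] → 48
= HSL(37°, 48%, 70%)


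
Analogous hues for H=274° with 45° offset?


Base hue: 274°
Left analog: (274 - 45) mod 360 = 229°
Right analog: (274 + 45) mod 360 = 319°
Analogous hues = 229° and 319°


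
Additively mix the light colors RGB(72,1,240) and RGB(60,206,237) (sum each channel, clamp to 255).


Additive: each channel = min(255, C₁+C₂)
R: 72+60 = 132 → 132
G: 1+206 = 207 → 207
B: 240+237 = 477 → 255
= RGB(132, 207, 255)


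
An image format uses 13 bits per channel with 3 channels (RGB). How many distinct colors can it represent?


Total bits = 13 bits/channel × 3 channels = 39 bits
Distinct colors = 2^39
= 549,755,813,888 colors


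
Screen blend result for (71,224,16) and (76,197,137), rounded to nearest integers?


Screen: C = 255 - (255-A)×(255-B)/255, rounded to nearest integer
R: 255 - (255-71)×(255-76)/255 = 255 - 32936/255 ≈ 255 - 129.161 = 125.839 → 126
G: 255 - (255-224)×(255-197)/255 = 255 - 1798/255 ≈ 255 - 7.051 = 247.949 → 248
B: 255 - (255-16)×(255-137)/255 = 255 - 28202/255 ≈ 255 - 110.596 = 144.404 → 144
= RGB(126, 248, 144)


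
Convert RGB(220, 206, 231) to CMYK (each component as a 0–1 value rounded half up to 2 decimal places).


R'=220/255≈0.8627, G'=206/255≈0.8078, B'=231/255≈0.9059
K = 1 - max(R',G',B') = 1 - 231/255 = 24/255 = 0.09411… → 0.09
(1-R'-K)/(1-K) simplifies to (max-R)/max with max = 231:
C = (231-220)/231 = 11/231 = 0.04761… → 0.05
M = (231-206)/231 = 25/231 = 0.10822… → 0.11
Y = (231-231)/231 = 0/231 = 0 → 0.00
= CMYK(0.05, 0.11, 0.00, 0.09)


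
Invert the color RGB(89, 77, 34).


Invert: (255-R, 255-G, 255-B)
R: 255-89 = 166
G: 255-77 = 178
B: 255-34 = 221
= RGB(166, 178, 221)


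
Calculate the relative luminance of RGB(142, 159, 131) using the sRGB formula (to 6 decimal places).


Linearize each channel (sRGB transfer function): c = v/255; c_lin = c/12.92 if c ≤ 0.04045, else ((c+0.055)/1.055)^2.4
  R: 142/255 ≈ 0.556863 > 0.04045 → ((0.556863+0.055)/1.055)^2.4 ≈ 0.270498
  G: 159/255 ≈ 0.623529 > 0.04045 → ((0.623529+0.055)/1.055)^2.4 ≈ 0.346704
  B: 131/255 ≈ 0.513725 > 0.04045 → ((0.513725+0.055)/1.055)^2.4 ≈ 0.226966
R_lin = 0.270498, G_lin = 0.346704, B_lin = 0.226966
L = 0.2126×R + 0.7152×G + 0.0722×B
L = 0.2126×0.270498 + 0.7152×0.346704 + 0.0722×0.226966
L ≈ 0.321858


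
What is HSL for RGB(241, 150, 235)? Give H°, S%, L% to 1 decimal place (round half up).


Normalize: R'=241/255≈0.9451, G'=150/255≈0.5882, B'=235/255≈0.9216
Max=241/255, Min=150/255, Δ=Max-Min=91/255
L = (Max+Min)/2 = (241+150)/510 = 391/510 = 0.76666… → L = 76.7%
L > 0.5 → S = Δ/(2-Max-Min) = 91/(510-241-150) = 91/119 = 0.76470… → S = 76.5%
(the 1/255 factors cancel in S and H, so raw channel differences can be used)
Max is R' → H = 60 × (((G-B)/Δ) mod 6) = 60 × (((150-235)/91) mod 6)
  (-85)/91 = -0.9340…; negative, so add 6 → 5.0659…
  H = 60 × 5.0659… = 303.956…° → H = 304.0°
= HSL(304.0°, 76.5%, 76.7%)


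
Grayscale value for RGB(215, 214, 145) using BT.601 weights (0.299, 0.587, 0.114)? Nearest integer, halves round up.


Gray = 0.299×R + 0.587×G + 0.114×B
Gray = 0.299×215 + 0.587×214 + 0.114×145
Gray = 64.285 + 125.618 + 16.530
Gray = 206.433 → round half up → 206
Gray = 206


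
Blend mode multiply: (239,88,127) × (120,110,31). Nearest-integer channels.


Multiply: C = A×B/255, rounded to nearest integer
R: 239×120/255 = 28680/255 ≈ 112.471 → 112
G: 88×110/255 = 9680/255 ≈ 37.961 → 38
B: 127×31/255 = 3937/255 ≈ 15.439 → 15
= RGB(112, 38, 15)


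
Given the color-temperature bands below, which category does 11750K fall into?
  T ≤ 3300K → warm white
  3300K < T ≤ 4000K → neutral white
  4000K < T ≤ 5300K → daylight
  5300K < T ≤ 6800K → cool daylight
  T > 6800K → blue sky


Temperature: 11750K
11750K > 6800K → blue sky
Classification: blue sky


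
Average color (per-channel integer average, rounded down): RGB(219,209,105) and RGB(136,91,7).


Midpoint: each channel = ⌊(C₁+C₂)/2⌋
R: ⌊(219+136)/2⌋ = 177
G: ⌊(209+91)/2⌋ = 150
B: ⌊(105+7)/2⌋ = 56
= RGB(177, 150, 56)


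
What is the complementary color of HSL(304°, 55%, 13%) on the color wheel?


Complement = opposite side of color wheel = hue + 180°
H' = (304 + 180) mod 360 = 124°
S and L unchanged.
= HSL(124°, 55%, 13%)


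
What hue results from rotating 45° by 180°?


New hue = (H + rotation) mod 360
New hue = (45 + 180) mod 360
= 225 mod 360
= 225°


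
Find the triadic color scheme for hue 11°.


Triadic: equally spaced at 120° intervals
H1 = 11°
H2 = (11 + 120) mod 360 = 131°
H3 = (11 + 240) mod 360 = 251°
Triadic = 11°, 131°, 251°


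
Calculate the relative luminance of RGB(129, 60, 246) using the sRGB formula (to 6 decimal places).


Linearize each channel (sRGB transfer function): c = v/255; c_lin = c/12.92 if c ≤ 0.04045, else ((c+0.055)/1.055)^2.4
  R: 129/255 ≈ 0.505882 > 0.04045 → ((0.505882+0.055)/1.055)^2.4 ≈ 0.219526
  G: 60/255 ≈ 0.235294 > 0.04045 → ((0.235294+0.055)/1.055)^2.4 ≈ 0.045186
  B: 246/255 ≈ 0.964706 > 0.04045 → ((0.964706+0.055)/1.055)^2.4 ≈ 0.921582
R_lin = 0.219526, G_lin = 0.045186, B_lin = 0.921582
L = 0.2126×R + 0.7152×G + 0.0722×B
L = 0.2126×0.219526 + 0.7152×0.045186 + 0.0722×0.921582
L ≈ 0.145527


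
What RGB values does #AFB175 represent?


AF → 175 (R)
B1 → 177 (G)
75 → 117 (B)
= RGB(175, 177, 117)


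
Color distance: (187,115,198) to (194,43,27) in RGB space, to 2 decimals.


d = √[(R₁-R₂)² + (G₁-G₂)² + (B₁-B₂)²]
d = √[(187-194)² + (115-43)² + (198-27)²]
d = √[49 + 5184 + 29241]
d = √34474
d ≈ 185.67


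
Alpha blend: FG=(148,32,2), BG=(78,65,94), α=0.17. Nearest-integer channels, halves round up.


C = α×F + (1-α)×B, with 1-α = 0.83
R: 0.17×148 + 0.83×78 = 25.16 + 64.74 = 89.90 → 90
G: 0.17×32 + 0.83×65 = 5.44 + 53.95 = 59.39 → 59
B: 0.17×2 + 0.83×94 = 0.34 + 78.02 = 78.36 → 78
= RGB(90, 59, 78)


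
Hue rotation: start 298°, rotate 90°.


New hue = (H + rotation) mod 360
New hue = (298 + 90) mod 360
= 388 mod 360
= 28°


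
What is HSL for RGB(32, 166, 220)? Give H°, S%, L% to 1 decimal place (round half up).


Normalize: R'=32/255≈0.1255, G'=166/255≈0.6510, B'=220/255≈0.8627
Max=220/255, Min=32/255, Δ=Max-Min=188/255
L = (Max+Min)/2 = (220+32)/510 = 252/510 = 0.49411… → L = 49.4%
L ≤ 0.5 → S = Δ/(Max+Min) = 188/(220+32) = 188/252 = 0.74603… → S = 74.6%
(the 1/255 factors cancel in S and H, so raw channel differences can be used)
Max is B' → H = 60 × ((R-G)/Δ + 4) = 60 × ((32-166)/188 + 4)
  -134/188 + 4 = -0.7127… + 4 = 3.2872…
  H = 60 × 3.2872… = 197.234…° → H = 197.2°
= HSL(197.2°, 74.6%, 49.4%)


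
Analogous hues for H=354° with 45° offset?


Base hue: 354°
Left analog: (354 - 45) mod 360 = 309°
Right analog: (354 + 45) mod 360 = 39°
Analogous hues = 309° and 39°


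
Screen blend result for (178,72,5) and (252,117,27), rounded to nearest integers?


Screen: C = 255 - (255-A)×(255-B)/255, rounded to nearest integer
R: 255 - (255-178)×(255-252)/255 = 255 - 231/255 ≈ 255 - 0.906 = 254.094 → 254
G: 255 - (255-72)×(255-117)/255 = 255 - 25254/255 ≈ 255 - 99.035 = 155.965 → 156
B: 255 - (255-5)×(255-27)/255 = 255 - 57000/255 ≈ 255 - 223.529 = 31.471 → 31
= RGB(254, 156, 31)


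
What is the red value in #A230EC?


Color: #A230EC
R = A2 = 162
G = 30 = 48
B = EC = 236
Red = 162


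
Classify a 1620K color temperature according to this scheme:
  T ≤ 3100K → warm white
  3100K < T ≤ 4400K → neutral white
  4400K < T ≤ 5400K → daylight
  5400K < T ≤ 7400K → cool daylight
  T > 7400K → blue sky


Temperature: 1620K
1620K ≤ 3100K → warm white
Classification: warm white


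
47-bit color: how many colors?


Colors = 2^bits = 2^47
= 140,737,488,355,328 colors


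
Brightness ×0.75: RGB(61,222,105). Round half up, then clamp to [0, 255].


Multiply each channel by 0.75, round half up, clamp to [0, 255]
R: 61×0.75 = 45.75 → round → 46
G: 222×0.75 = 166.5 → round → 167
B: 105×0.75 = 78.75 → round → 79
= RGB(46, 167, 79)


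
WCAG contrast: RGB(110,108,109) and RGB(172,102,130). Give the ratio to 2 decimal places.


Linearize each sRGB channel c=v/255: c/12.92 if c ≤ 0.04045 else ((c+0.055)/1.055)^2.4
L = 0.2126×R_lin + 0.7152×G_lin + 0.0722×B_lin
Color 1 (110,108,109):
  R=110: 110/255≈0.4314 > 0.04045 → ((0.4314+0.055)/1.055)^2.4 ≈ 0.15593
  G=108: 108/255≈0.4235 > 0.04045 → ((0.4235+0.055)/1.055)^2.4 ≈ 0.14996
  B=109: 109/255≈0.4275 > 0.04045 → ((0.4275+0.055)/1.055)^2.4 ≈ 0.15293
  L1 = 0.2126×0.15593 + 0.7152×0.14996 + 0.0722×0.15293 ≈ 0.15144
Color 2 (172,102,130):
  R=172: 172/255≈0.6745 > 0.04045 → ((0.6745+0.055)/1.055)^2.4 ≈ 0.41254
  G=102: 102/255≈0.4000 > 0.04045 → ((0.4000+0.055)/1.055)^2.4 ≈ 0.13287
  B=130: 130/255≈0.5098 > 0.04045 → ((0.5098+0.055)/1.055)^2.4 ≈ 0.22323
  L2 = 0.2126×0.41254 + 0.7152×0.13287 + 0.0722×0.22323 ≈ 0.19885
Lighter = 0.19885, Darker = 0.15144
Ratio = (L_lighter + 0.05) / (L_darker + 0.05)
Ratio = (0.19885 + 0.05) / (0.15144 + 0.05) = 0.24885 / 0.20144 ≈ 1.2353
Ratio ≈ 1.24:1


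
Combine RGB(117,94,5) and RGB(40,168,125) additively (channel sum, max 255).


Additive: each channel = min(255, C₁+C₂)
R: 117+40 = 157 → 157
G: 94+168 = 262 → 255
B: 5+125 = 130 → 130
= RGB(157, 255, 130)


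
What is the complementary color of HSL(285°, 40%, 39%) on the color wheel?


Complement = opposite side of color wheel = hue + 180°
H' = (285 + 180) mod 360 = 105°
S and L unchanged.
= HSL(105°, 40%, 39%)


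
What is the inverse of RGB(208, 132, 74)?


Invert: (255-R, 255-G, 255-B)
R: 255-208 = 47
G: 255-132 = 123
B: 255-74 = 181
= RGB(47, 123, 181)


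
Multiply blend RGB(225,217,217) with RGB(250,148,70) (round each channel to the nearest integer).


Multiply: C = A×B/255, rounded to nearest integer
R: 225×250/255 = 56250/255 ≈ 220.588 → 221
G: 217×148/255 = 32116/255 ≈ 125.945 → 126
B: 217×70/255 = 15190/255 ≈ 59.569 → 60
= RGB(221, 126, 60)


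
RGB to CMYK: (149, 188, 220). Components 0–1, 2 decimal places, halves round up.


R'=149/255≈0.5843, G'=188/255≈0.7373, B'=220/255≈0.8627
K = 1 - max(R',G',B') = 1 - 220/255 = 35/255 = 0.13725… → 0.14
(1-R'-K)/(1-K) simplifies to (max-R)/max with max = 220:
C = (220-149)/220 = 71/220 = 0.32272… → 0.32
M = (220-188)/220 = 32/220 = 0.14545… → 0.15
Y = (220-220)/220 = 0/220 = 0 → 0.00
= CMYK(0.32, 0.15, 0.00, 0.14)


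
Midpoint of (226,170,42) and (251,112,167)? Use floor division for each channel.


Midpoint: each channel = ⌊(C₁+C₂)/2⌋
R: ⌊(226+251)/2⌋ = 238
G: ⌊(170+112)/2⌋ = 141
B: ⌊(42+167)/2⌋ = 104
= RGB(238, 141, 104)


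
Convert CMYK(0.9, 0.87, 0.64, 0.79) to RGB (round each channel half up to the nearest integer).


R = 255 × (1-C) × (1-K) = 255 × 0.10 × 0.21 = 5.355 → 5
G = 255 × (1-M) × (1-K) = 255 × 0.13 × 0.21 = 6.9615 → 7
B = 255 × (1-Y) × (1-K) = 255 × 0.36 × 0.21 = 19.278 → 19
= RGB(5, 7, 19)


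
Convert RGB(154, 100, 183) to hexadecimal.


R = 154 → 9A (hex)
G = 100 → 64 (hex)
B = 183 → B7 (hex)
Hex = #9A64B7


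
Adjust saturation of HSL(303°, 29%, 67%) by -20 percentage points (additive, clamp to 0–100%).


Original S = 29%
Adjustment = -20 percentage points
New S = 29 + (-20) = 9
Clamp to [0, 100] → 9
= HSL(303°, 9%, 67%)


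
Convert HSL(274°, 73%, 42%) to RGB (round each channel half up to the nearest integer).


H=274°, S=0.73, L=0.42
C = (1-|2L-1|)×S = (1-|-0.16|)×0.73 = 0.6132
H' = H/60 = 274/60 ≈ 4.5667; X = C×(1-|H' mod 2 - 1|) = 0.34748
m = L - C/2 = 0.42 - 0.3066 = 0.1134
Sector ⌊H'⌋ = 4 → (R',G',B') = (0.34748, 0.0, 0.6132)
RGB = ((R'+m)×255, (G'+m)×255, (B'+m)×255) = (117.5244, 28.917, 185.283)
Round half up → RGB(118, 29, 185)


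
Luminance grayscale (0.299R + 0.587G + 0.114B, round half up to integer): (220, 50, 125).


Gray = 0.299×R + 0.587×G + 0.114×B
Gray = 0.299×220 + 0.587×50 + 0.114×125
Gray = 65.780 + 29.350 + 14.250
Gray = 109.380 → round half up → 109
Gray = 109


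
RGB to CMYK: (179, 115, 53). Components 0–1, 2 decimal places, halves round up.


R'=179/255≈0.7020, G'=115/255≈0.4510, B'=53/255≈0.2078
K = 1 - max(R',G',B') = 1 - 179/255 = 76/255 = 0.29803… → 0.30
(1-R'-K)/(1-K) simplifies to (max-R)/max with max = 179:
C = (179-179)/179 = 0/179 = 0 → 0.00
M = (179-115)/179 = 64/179 = 0.35754… → 0.36
Y = (179-53)/179 = 126/179 = 0.70391… → 0.70
= CMYK(0.00, 0.36, 0.70, 0.30)


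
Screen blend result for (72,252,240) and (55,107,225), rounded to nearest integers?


Screen: C = 255 - (255-A)×(255-B)/255, rounded to nearest integer
R: 255 - (255-72)×(255-55)/255 = 255 - 36600/255 ≈ 255 - 143.529 = 111.471 → 111
G: 255 - (255-252)×(255-107)/255 = 255 - 444/255 ≈ 255 - 1.741 = 253.259 → 253
B: 255 - (255-240)×(255-225)/255 = 255 - 450/255 ≈ 255 - 1.765 = 253.235 → 253
= RGB(111, 253, 253)


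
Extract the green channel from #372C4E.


Color: #372C4E
R = 37 = 55
G = 2C = 44
B = 4E = 78
Green = 44


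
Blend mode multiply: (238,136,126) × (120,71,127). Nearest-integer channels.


Multiply: C = A×B/255, rounded to nearest integer
R: 238×120/255 = 28560/255 ≈ 112.000 → 112
G: 136×71/255 = 9656/255 ≈ 37.867 → 38
B: 126×127/255 = 16002/255 ≈ 62.753 → 63
= RGB(112, 38, 63)


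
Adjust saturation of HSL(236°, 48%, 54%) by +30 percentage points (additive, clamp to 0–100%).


Original S = 48%
Adjustment = +30 percentage points
New S = 48 + (30) = 78
Clamp to [0, 100] → 78
= HSL(236°, 78%, 54%)


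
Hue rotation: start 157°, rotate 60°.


New hue = (H + rotation) mod 360
New hue = (157 + 60) mod 360
= 217 mod 360
= 217°


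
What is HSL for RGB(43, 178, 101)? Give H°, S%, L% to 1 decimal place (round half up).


Normalize: R'=43/255≈0.1686, G'=178/255≈0.6980, B'=101/255≈0.3961
Max=178/255, Min=43/255, Δ=Max-Min=135/255
L = (Max+Min)/2 = (178+43)/510 = 221/510 = 0.43333… → L = 43.3%
L ≤ 0.5 → S = Δ/(Max+Min) = 135/(178+43) = 135/221 = 0.61085… → S = 61.1%
(the 1/255 factors cancel in S and H, so raw channel differences can be used)
Max is G' → H = 60 × ((B-R)/Δ + 2) = 60 × ((101-43)/135 + 2)
  58/135 + 2 = 0.4296… + 2 = 2.4296…
  H = 60 × 2.4296… = 145.777…° → H = 145.8°
= HSL(145.8°, 61.1%, 43.3%)


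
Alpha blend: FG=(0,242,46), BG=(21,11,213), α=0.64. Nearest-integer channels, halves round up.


C = α×F + (1-α)×B, with 1-α = 0.36
R: 0.64×0 + 0.36×21 = 0.00 + 7.56 = 7.56 → 8
G: 0.64×242 + 0.36×11 = 154.88 + 3.96 = 158.84 → 159
B: 0.64×46 + 0.36×213 = 29.44 + 76.68 = 106.12 → 106
= RGB(8, 159, 106)


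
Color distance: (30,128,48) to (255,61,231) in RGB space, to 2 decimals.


d = √[(R₁-R₂)² + (G₁-G₂)² + (B₁-B₂)²]
d = √[(30-255)² + (128-61)² + (48-231)²]
d = √[50625 + 4489 + 33489]
d = √88603
d ≈ 297.66


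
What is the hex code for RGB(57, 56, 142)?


R = 57 → 39 (hex)
G = 56 → 38 (hex)
B = 142 → 8E (hex)
Hex = #39388E


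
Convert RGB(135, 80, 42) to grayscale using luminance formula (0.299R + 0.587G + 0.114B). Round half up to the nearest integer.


Gray = 0.299×R + 0.587×G + 0.114×B
Gray = 0.299×135 + 0.587×80 + 0.114×42
Gray = 40.365 + 46.960 + 4.788
Gray = 92.113 → round half up → 92
Gray = 92


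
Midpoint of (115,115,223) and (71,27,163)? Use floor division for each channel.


Midpoint: each channel = ⌊(C₁+C₂)/2⌋
R: ⌊(115+71)/2⌋ = 93
G: ⌊(115+27)/2⌋ = 71
B: ⌊(223+163)/2⌋ = 193
= RGB(93, 71, 193)


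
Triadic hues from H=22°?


Triadic: equally spaced at 120° intervals
H1 = 22°
H2 = (22 + 120) mod 360 = 142°
H3 = (22 + 240) mod 360 = 262°
Triadic = 22°, 142°, 262°


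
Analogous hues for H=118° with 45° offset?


Base hue: 118°
Left analog: (118 - 45) mod 360 = 73°
Right analog: (118 + 45) mod 360 = 163°
Analogous hues = 73° and 163°


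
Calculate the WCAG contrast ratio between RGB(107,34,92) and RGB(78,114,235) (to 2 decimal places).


Linearize each sRGB channel c=v/255: c/12.92 if c ≤ 0.04045 else ((c+0.055)/1.055)^2.4
L = 0.2126×R_lin + 0.7152×G_lin + 0.0722×B_lin
Color 1 (107,34,92):
  R=107: 107/255≈0.4196 > 0.04045 → ((0.4196+0.055)/1.055)^2.4 ≈ 0.14703
  G=34: 34/255≈0.1333 > 0.04045 → ((0.1333+0.055)/1.055)^2.4 ≈ 0.01600
  B=92: 92/255≈0.3608 > 0.04045 → ((0.3608+0.055)/1.055)^2.4 ≈ 0.10702
  L1 = 0.2126×0.14703 + 0.7152×0.01600 + 0.0722×0.10702 ≈ 0.05043
Color 2 (78,114,235):
  R=78: 78/255≈0.3059 > 0.04045 → ((0.3059+0.055)/1.055)^2.4 ≈ 0.07619
  G=114: 114/255≈0.4471 > 0.04045 → ((0.4471+0.055)/1.055)^2.4 ≈ 0.16827
  B=235: 235/255≈0.9216 > 0.04045 → ((0.9216+0.055)/1.055)^2.4 ≈ 0.83077
  L2 = 0.2126×0.07619 + 0.7152×0.16827 + 0.0722×0.83077 ≈ 0.19652
Lighter = 0.19652, Darker = 0.05043
Ratio = (L_lighter + 0.05) / (L_darker + 0.05)
Ratio = (0.19652 + 0.05) / (0.05043 + 0.05) = 0.24652 / 0.10043 ≈ 2.4548
Ratio ≈ 2.45:1


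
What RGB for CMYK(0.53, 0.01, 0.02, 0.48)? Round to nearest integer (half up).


R = 255 × (1-C) × (1-K) = 255 × 0.47 × 0.52 = 62.322 → 62
G = 255 × (1-M) × (1-K) = 255 × 0.99 × 0.52 = 131.274 → 131
B = 255 × (1-Y) × (1-K) = 255 × 0.98 × 0.52 = 129.948 → 130
= RGB(62, 131, 130)


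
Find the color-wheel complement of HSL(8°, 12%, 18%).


Complement = opposite side of color wheel = hue + 180°
H' = (8 + 180) mod 360 = 188°
S and L unchanged.
= HSL(188°, 12%, 18%)


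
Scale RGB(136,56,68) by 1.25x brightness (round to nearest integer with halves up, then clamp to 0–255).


Multiply each channel by 1.25, round half up, clamp to [0, 255]
R: 136×1.25 = 170
G: 56×1.25 = 70
B: 68×1.25 = 85
= RGB(170, 70, 85)


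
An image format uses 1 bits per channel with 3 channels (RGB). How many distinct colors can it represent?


Total bits = 1 bits/channel × 3 channels = 3 bits
Distinct colors = 2^3
= 8 colors


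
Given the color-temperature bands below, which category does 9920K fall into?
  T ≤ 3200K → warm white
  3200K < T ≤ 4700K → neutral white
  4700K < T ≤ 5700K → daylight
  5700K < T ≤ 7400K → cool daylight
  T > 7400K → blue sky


Temperature: 9920K
9920K > 7400K → blue sky
Classification: blue sky


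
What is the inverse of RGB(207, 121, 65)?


Invert: (255-R, 255-G, 255-B)
R: 255-207 = 48
G: 255-121 = 134
B: 255-65 = 190
= RGB(48, 134, 190)


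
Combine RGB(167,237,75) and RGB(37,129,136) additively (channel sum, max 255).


Additive: each channel = min(255, C₁+C₂)
R: 167+37 = 204 → 204
G: 237+129 = 366 → 255
B: 75+136 = 211 → 211
= RGB(204, 255, 211)


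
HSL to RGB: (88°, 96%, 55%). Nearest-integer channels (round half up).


H=88°, S=0.96, L=0.55
C = (1-|2L-1|)×S = (1-|0.10|)×0.96 = 0.864
H' = H/60 = 88/60 ≈ 1.4667; X = C×(1-|H' mod 2 - 1|) = 0.4608
m = L - C/2 = 0.55 - 0.432 = 0.118
Sector ⌊H'⌋ = 1 → (R',G',B') = (0.4608, 0.864, 0.0)
RGB = ((R'+m)×255, (G'+m)×255, (B'+m)×255) = (147.594, 250.41, 30.09)
Round half up → RGB(148, 250, 30)


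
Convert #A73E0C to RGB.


A7 → 167 (R)
3E → 62 (G)
0C → 12 (B)
= RGB(167, 62, 12)


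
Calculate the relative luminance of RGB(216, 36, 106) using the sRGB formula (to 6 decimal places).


Linearize each channel (sRGB transfer function): c = v/255; c_lin = c/12.92 if c ≤ 0.04045, else ((c+0.055)/1.055)^2.4
  R: 216/255 ≈ 0.847059 > 0.04045 → ((0.847059+0.055)/1.055)^2.4 ≈ 0.686685
  G: 36/255 ≈ 0.141176 > 0.04045 → ((0.141176+0.055)/1.055)^2.4 ≈ 0.017642
  B: 106/255 ≈ 0.415686 > 0.04045 → ((0.415686+0.055)/1.055)^2.4 ≈ 0.144128
R_lin = 0.686685, G_lin = 0.017642, B_lin = 0.144128
L = 0.2126×R + 0.7152×G + 0.0722×B
L = 0.2126×0.686685 + 0.7152×0.017642 + 0.0722×0.144128
L ≈ 0.169013


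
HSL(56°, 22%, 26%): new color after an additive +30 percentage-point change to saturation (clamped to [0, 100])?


Original S = 22%
Adjustment = +30 percentage points
New S = 22 + (30) = 52
Clamp to [0, 100] → 52
= HSL(56°, 52%, 26%)


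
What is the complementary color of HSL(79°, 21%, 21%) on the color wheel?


Complement = opposite side of color wheel = hue + 180°
H' = (79 + 180) mod 360 = 259°
S and L unchanged.
= HSL(259°, 21%, 21%)


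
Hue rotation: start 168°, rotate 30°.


New hue = (H + rotation) mod 360
New hue = (168 + 30) mod 360
= 198 mod 360
= 198°


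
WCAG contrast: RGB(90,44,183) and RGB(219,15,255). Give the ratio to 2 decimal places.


Linearize each sRGB channel c=v/255: c/12.92 if c ≤ 0.04045 else ((c+0.055)/1.055)^2.4
L = 0.2126×R_lin + 0.7152×G_lin + 0.0722×B_lin
Color 1 (90,44,183):
  R=90: 90/255≈0.3529 > 0.04045 → ((0.3529+0.055)/1.055)^2.4 ≈ 0.10224
  G=44: 44/255≈0.1725 > 0.04045 → ((0.1725+0.055)/1.055)^2.4 ≈ 0.02519
  B=183: 183/255≈0.7176 > 0.04045 → ((0.7176+0.055)/1.055)^2.4 ≈ 0.47353
  L1 = 0.2126×0.10224 + 0.7152×0.02519 + 0.0722×0.47353 ≈ 0.07394
Color 2 (219,15,255):
  R=219: 219/255≈0.8588 > 0.04045 → ((0.8588+0.055)/1.055)^2.4 ≈ 0.70838
  G=15: 15/255≈0.0588 > 0.04045 → ((0.0588+0.055)/1.055)^2.4 ≈ 0.00478
  B=255: 255/255≈1.0000 > 0.04045 → ((1.0000+0.055)/1.055)^2.4 ≈ 1.00000
  L2 = 0.2126×0.70838 + 0.7152×0.00478 + 0.0722×1.00000 ≈ 0.22622
Lighter = 0.22622, Darker = 0.07394
Ratio = (L_lighter + 0.05) / (L_darker + 0.05)
Ratio = (0.22622 + 0.05) / (0.07394 + 0.05) = 0.27622 / 0.12394 ≈ 2.2287
Ratio ≈ 2.23:1


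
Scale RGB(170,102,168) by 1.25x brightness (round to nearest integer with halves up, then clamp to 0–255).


Multiply each channel by 1.25, round half up, clamp to [0, 255]
R: 170×1.25 = 212.5 → round → 213
G: 102×1.25 = 127.5 → round → 128
B: 168×1.25 = 210
= RGB(213, 128, 210)


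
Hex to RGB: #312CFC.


31 → 49 (R)
2C → 44 (G)
FC → 252 (B)
= RGB(49, 44, 252)


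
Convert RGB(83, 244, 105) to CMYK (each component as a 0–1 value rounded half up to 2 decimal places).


R'=83/255≈0.3255, G'=244/255≈0.9569, B'=105/255≈0.4118
K = 1 - max(R',G',B') = 1 - 244/255 = 11/255 = 0.04313… → 0.04
(1-R'-K)/(1-K) simplifies to (max-R)/max with max = 244:
C = (244-83)/244 = 161/244 = 0.65983… → 0.66
M = (244-244)/244 = 0/244 = 0 → 0.00
Y = (244-105)/244 = 139/244 = 0.56967… → 0.57
= CMYK(0.66, 0.00, 0.57, 0.04)


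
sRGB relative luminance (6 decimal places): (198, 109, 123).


Linearize each channel (sRGB transfer function): c = v/255; c_lin = c/12.92 if c ≤ 0.04045, else ((c+0.055)/1.055)^2.4
  R: 198/255 ≈ 0.776471 > 0.04045 → ((0.776471+0.055)/1.055)^2.4 ≈ 0.564712
  G: 109/255 ≈ 0.427451 > 0.04045 → ((0.427451+0.055)/1.055)^2.4 ≈ 0.152926
  B: 123/255 ≈ 0.482353 > 0.04045 → ((0.482353+0.055)/1.055)^2.4 ≈ 0.198069
R_lin = 0.564712, G_lin = 0.152926, B_lin = 0.198069
L = 0.2126×R + 0.7152×G + 0.0722×B
L = 0.2126×0.564712 + 0.7152×0.152926 + 0.0722×0.198069
L ≈ 0.243731


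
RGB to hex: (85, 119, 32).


R = 85 → 55 (hex)
G = 119 → 77 (hex)
B = 32 → 20 (hex)
Hex = #557720


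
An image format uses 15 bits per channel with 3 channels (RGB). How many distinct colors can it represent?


Total bits = 15 bits/channel × 3 channels = 45 bits
Distinct colors = 2^45
= 35,184,372,088,832 colors


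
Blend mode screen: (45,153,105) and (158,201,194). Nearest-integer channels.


Screen: C = 255 - (255-A)×(255-B)/255, rounded to nearest integer
R: 255 - (255-45)×(255-158)/255 = 255 - 20370/255 ≈ 255 - 79.882 = 175.118 → 175
G: 255 - (255-153)×(255-201)/255 = 255 - 5508/255 ≈ 255 - 21.600 = 233.400 → 233
B: 255 - (255-105)×(255-194)/255 = 255 - 9150/255 ≈ 255 - 35.882 = 219.118 → 219
= RGB(175, 233, 219)


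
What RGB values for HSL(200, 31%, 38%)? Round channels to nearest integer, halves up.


H=200°, S=0.31, L=0.38
C = (1-|2L-1|)×S = (1-|-0.24|)×0.31 = 0.2356
H' = H/60 = 200/60 ≈ 3.3333; X = C×(1-|H' mod 2 - 1|) ≈ 0.1571
m = L - C/2 = 0.38 - 0.1178 = 0.2622
Sector ⌊H'⌋ = 3 → (R',G',B') = (0.0, ≈0.1571, 0.2356)
RGB = ((R'+m)×255, (G'+m)×255, (B'+m)×255) = (66.861, 106.913, 126.939)
Round half up → RGB(67, 107, 127)


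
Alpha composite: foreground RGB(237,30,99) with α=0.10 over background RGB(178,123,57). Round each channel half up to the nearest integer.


C = α×F + (1-α)×B, with 1-α = 0.90
R: 0.10×237 + 0.90×178 = 23.70 + 160.20 = 183.90 → 184
G: 0.10×30 + 0.90×123 = 3.00 + 110.70 = 113.70 → 114
B: 0.10×99 + 0.90×57 = 9.90 + 51.30 = 61.20 → 61
= RGB(184, 114, 61)


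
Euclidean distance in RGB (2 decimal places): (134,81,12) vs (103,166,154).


d = √[(R₁-R₂)² + (G₁-G₂)² + (B₁-B₂)²]
d = √[(134-103)² + (81-166)² + (12-154)²]
d = √[961 + 7225 + 20164]
d = √28350
d ≈ 168.37


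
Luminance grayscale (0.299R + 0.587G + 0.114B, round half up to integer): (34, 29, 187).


Gray = 0.299×R + 0.587×G + 0.114×B
Gray = 0.299×34 + 0.587×29 + 0.114×187
Gray = 10.166 + 17.023 + 21.318
Gray = 48.507 → round half up → 49
Gray = 49


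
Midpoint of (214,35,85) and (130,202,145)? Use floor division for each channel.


Midpoint: each channel = ⌊(C₁+C₂)/2⌋
R: ⌊(214+130)/2⌋ = 172
G: ⌊(35+202)/2⌋ = 118
B: ⌊(85+145)/2⌋ = 115
= RGB(172, 118, 115)


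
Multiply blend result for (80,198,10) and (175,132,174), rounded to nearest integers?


Multiply: C = A×B/255, rounded to nearest integer
R: 80×175/255 = 14000/255 ≈ 54.902 → 55
G: 198×132/255 = 26136/255 ≈ 102.494 → 102
B: 10×174/255 = 1740/255 ≈ 6.824 → 7
= RGB(55, 102, 7)


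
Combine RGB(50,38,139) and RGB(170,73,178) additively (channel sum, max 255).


Additive: each channel = min(255, C₁+C₂)
R: 50+170 = 220 → 220
G: 38+73 = 111 → 111
B: 139+178 = 317 → 255
= RGB(220, 111, 255)


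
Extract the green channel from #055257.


Color: #055257
R = 05 = 5
G = 52 = 82
B = 57 = 87
Green = 82


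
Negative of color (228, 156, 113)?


Invert: (255-R, 255-G, 255-B)
R: 255-228 = 27
G: 255-156 = 99
B: 255-113 = 142
= RGB(27, 99, 142)


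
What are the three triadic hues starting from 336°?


Triadic: equally spaced at 120° intervals
H1 = 336°
H2 = (336 + 120) mod 360 = 96°
H3 = (336 + 240) mod 360 = 216°
Triadic = 336°, 96°, 216°


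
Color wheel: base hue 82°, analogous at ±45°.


Base hue: 82°
Left analog: (82 - 45) mod 360 = 37°
Right analog: (82 + 45) mod 360 = 127°
Analogous hues = 37° and 127°


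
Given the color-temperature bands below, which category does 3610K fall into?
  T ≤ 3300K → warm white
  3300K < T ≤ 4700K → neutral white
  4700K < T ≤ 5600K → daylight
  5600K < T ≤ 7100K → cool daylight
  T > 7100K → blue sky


Temperature: 3610K
3300K < 3610K ≤ 4700K → neutral white
Classification: neutral white


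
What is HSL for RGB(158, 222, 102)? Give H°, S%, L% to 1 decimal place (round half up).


Normalize: R'=158/255≈0.6196, G'=222/255≈0.8706, B'=102/255≈0.4000
Max=222/255, Min=102/255, Δ=Max-Min=120/255
L = (Max+Min)/2 = (222+102)/510 = 324/510 = 0.63529… → L = 63.5%
L > 0.5 → S = Δ/(2-Max-Min) = 120/(510-222-102) = 120/186 = 0.64516… → S = 64.5%
(the 1/255 factors cancel in S and H, so raw channel differences can be used)
Max is G' → H = 60 × ((B-R)/Δ + 2) = 60 × ((102-158)/120 + 2)
  -56/120 + 2 = -0.4666… + 2 = 1.5333…
  H = 60 × 1.5333… = 92° → H = 92.0°
= HSL(92.0°, 64.5%, 63.5%)


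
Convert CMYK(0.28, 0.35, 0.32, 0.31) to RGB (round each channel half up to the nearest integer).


R = 255 × (1-C) × (1-K) = 255 × 0.72 × 0.69 = 126.684 → 127
G = 255 × (1-M) × (1-K) = 255 × 0.65 × 0.69 = 114.3675 → 114
B = 255 × (1-Y) × (1-K) = 255 × 0.68 × 0.69 = 119.646 → 120
= RGB(127, 114, 120)


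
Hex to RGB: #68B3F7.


68 → 104 (R)
B3 → 179 (G)
F7 → 247 (B)
= RGB(104, 179, 247)


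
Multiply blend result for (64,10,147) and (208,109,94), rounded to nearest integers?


Multiply: C = A×B/255, rounded to nearest integer
R: 64×208/255 = 13312/255 ≈ 52.204 → 52
G: 10×109/255 = 1090/255 ≈ 4.275 → 4
B: 147×94/255 = 13818/255 ≈ 54.188 → 54
= RGB(52, 4, 54)


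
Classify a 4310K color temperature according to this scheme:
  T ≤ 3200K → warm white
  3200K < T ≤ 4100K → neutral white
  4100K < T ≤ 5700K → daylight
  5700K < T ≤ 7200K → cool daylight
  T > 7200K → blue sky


Temperature: 4310K
4100K < 4310K ≤ 5700K → daylight
Classification: daylight


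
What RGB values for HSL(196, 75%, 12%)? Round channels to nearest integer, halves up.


H=196°, S=0.75, L=0.12
C = (1-|2L-1|)×S = (1-|-0.76|)×0.75 = 0.18
H' = H/60 = 196/60 ≈ 3.2667; X = C×(1-|H' mod 2 - 1|) = 0.132
m = L - C/2 = 0.12 - 0.09 = 0.03
Sector ⌊H'⌋ = 3 → (R',G',B') = (0.0, 0.132, 0.18)
RGB = ((R'+m)×255, (G'+m)×255, (B'+m)×255) = (7.65, 41.31, 53.55)
Round half up → RGB(8, 41, 54)


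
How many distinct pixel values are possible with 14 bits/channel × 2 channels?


Total bits = 14 bits/channel × 2 channels = 28 bits
Distinct pixel values = 2^28
= 268,435,456 pixel values


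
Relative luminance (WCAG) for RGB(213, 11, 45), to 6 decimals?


Linearize each channel (sRGB transfer function): c = v/255; c_lin = c/12.92 if c ≤ 0.04045, else ((c+0.055)/1.055)^2.4
  R: 213/255 ≈ 0.835294 > 0.04045 → ((0.835294+0.055)/1.055)^2.4 ≈ 0.665387
  G: 11/255 ≈ 0.043137 > 0.04045 → ((0.043137+0.055)/1.055)^2.4 ≈ 0.003347
  B: 45/255 ≈ 0.176471 > 0.04045 → ((0.176471+0.055)/1.055)^2.4 ≈ 0.026241
R_lin = 0.665387, G_lin = 0.003347, B_lin = 0.026241
L = 0.2126×R + 0.7152×G + 0.0722×B
L = 0.2126×0.665387 + 0.7152×0.003347 + 0.0722×0.026241
L ≈ 0.145749


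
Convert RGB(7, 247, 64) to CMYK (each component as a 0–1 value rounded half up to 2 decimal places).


R'=7/255≈0.0275, G'=247/255≈0.9686, B'=64/255≈0.2510
K = 1 - max(R',G',B') = 1 - 247/255 = 8/255 = 0.03137… → 0.03
(1-R'-K)/(1-K) simplifies to (max-R)/max with max = 247:
C = (247-7)/247 = 240/247 = 0.97165… → 0.97
M = (247-247)/247 = 0/247 = 0 → 0.00
Y = (247-64)/247 = 183/247 = 0.74089… → 0.74
= CMYK(0.97, 0.00, 0.74, 0.03)


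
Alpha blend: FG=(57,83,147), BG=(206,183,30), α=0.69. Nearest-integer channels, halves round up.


C = α×F + (1-α)×B, with 1-α = 0.31
R: 0.69×57 + 0.31×206 = 39.33 + 63.86 = 103.19 → 103
G: 0.69×83 + 0.31×183 = 57.27 + 56.73 = 114.00 → 114
B: 0.69×147 + 0.31×30 = 101.43 + 9.30 = 110.73 → 111
= RGB(103, 114, 111)


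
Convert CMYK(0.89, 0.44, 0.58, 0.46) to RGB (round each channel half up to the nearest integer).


R = 255 × (1-C) × (1-K) = 255 × 0.11 × 0.54 = 15.147 → 15
G = 255 × (1-M) × (1-K) = 255 × 0.56 × 0.54 = 77.112 → 77
B = 255 × (1-Y) × (1-K) = 255 × 0.42 × 0.54 = 57.834 → 58
= RGB(15, 77, 58)


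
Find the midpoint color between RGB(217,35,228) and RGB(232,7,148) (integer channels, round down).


Midpoint: each channel = ⌊(C₁+C₂)/2⌋
R: ⌊(217+232)/2⌋ = 224
G: ⌊(35+7)/2⌋ = 21
B: ⌊(228+148)/2⌋ = 188
= RGB(224, 21, 188)


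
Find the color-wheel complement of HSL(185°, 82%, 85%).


Complement = opposite side of color wheel = hue + 180°
H' = (185 + 180) mod 360 = 5°
S and L unchanged.
= HSL(5°, 82%, 85%)


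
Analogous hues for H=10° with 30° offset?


Base hue: 10°
Left analog: (10 - 30) mod 360 = 340°
Right analog: (10 + 30) mod 360 = 40°
Analogous hues = 340° and 40°


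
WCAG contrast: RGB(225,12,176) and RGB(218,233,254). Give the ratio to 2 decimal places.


Linearize each sRGB channel c=v/255: c/12.92 if c ≤ 0.04045 else ((c+0.055)/1.055)^2.4
L = 0.2126×R_lin + 0.7152×G_lin + 0.0722×B_lin
Color 1 (225,12,176):
  R=225: 225/255≈0.8824 > 0.04045 → ((0.8824+0.055)/1.055)^2.4 ≈ 0.75294
  G=12: 12/255≈0.0471 > 0.04045 → ((0.0471+0.055)/1.055)^2.4 ≈ 0.00368
  B=176: 176/255≈0.6902 > 0.04045 → ((0.6902+0.055)/1.055)^2.4 ≈ 0.43415
  L1 = 0.2126×0.75294 + 0.7152×0.00368 + 0.0722×0.43415 ≈ 0.19405
Color 2 (218,233,254):
  R=218: 218/255≈0.8549 > 0.04045 → ((0.8549+0.055)/1.055)^2.4 ≈ 0.70110
  G=233: 233/255≈0.9137 > 0.04045 → ((0.9137+0.055)/1.055)^2.4 ≈ 0.81485
  B=254: 254/255≈0.9961 > 0.04045 → ((0.9961+0.055)/1.055)^2.4 ≈ 0.99110
  L2 = 0.2126×0.70110 + 0.7152×0.81485 + 0.0722×0.99110 ≈ 0.80339
Lighter = 0.80339, Darker = 0.19405
Ratio = (L_lighter + 0.05) / (L_darker + 0.05)
Ratio = (0.80339 + 0.05) / (0.19405 + 0.05) = 0.85339 / 0.24405 ≈ 3.4968
Ratio ≈ 3.50:1


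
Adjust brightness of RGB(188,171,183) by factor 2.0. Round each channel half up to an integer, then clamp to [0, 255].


Multiply each channel by 2.0, round half up, clamp to [0, 255]
R: 188×2.0 = 376 → clamp → 255
G: 171×2.0 = 342 → clamp → 255
B: 183×2.0 = 366 → clamp → 255
= RGB(255, 255, 255)


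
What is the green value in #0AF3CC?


Color: #0AF3CC
R = 0A = 10
G = F3 = 243
B = CC = 204
Green = 243


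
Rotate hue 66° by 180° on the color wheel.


New hue = (H + rotation) mod 360
New hue = (66 + 180) mod 360
= 246 mod 360
= 246°


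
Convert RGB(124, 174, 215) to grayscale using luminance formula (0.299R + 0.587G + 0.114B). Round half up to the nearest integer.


Gray = 0.299×R + 0.587×G + 0.114×B
Gray = 0.299×124 + 0.587×174 + 0.114×215
Gray = 37.076 + 102.138 + 24.510
Gray = 163.724 → round half up → 164
Gray = 164


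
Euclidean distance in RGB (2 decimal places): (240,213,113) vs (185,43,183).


d = √[(R₁-R₂)² + (G₁-G₂)² + (B₁-B₂)²]
d = √[(240-185)² + (213-43)² + (113-183)²]
d = √[3025 + 28900 + 4900]
d = √36825
d ≈ 191.90


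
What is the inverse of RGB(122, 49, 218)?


Invert: (255-R, 255-G, 255-B)
R: 255-122 = 133
G: 255-49 = 206
B: 255-218 = 37
= RGB(133, 206, 37)


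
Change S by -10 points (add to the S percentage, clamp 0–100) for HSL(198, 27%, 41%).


Original S = 27%
Adjustment = -10 percentage points
New S = 27 + (-10) = 17
Clamp to [0, 100] → 17
= HSL(198°, 17%, 41%)


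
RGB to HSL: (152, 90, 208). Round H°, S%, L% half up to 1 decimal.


Normalize: R'=152/255≈0.5961, G'=90/255≈0.3529, B'=208/255≈0.8157
Max=208/255, Min=90/255, Δ=Max-Min=118/255
L = (Max+Min)/2 = (208+90)/510 = 298/510 = 0.58431… → L = 58.4%
L > 0.5 → S = Δ/(2-Max-Min) = 118/(510-208-90) = 118/212 = 0.55660… → S = 55.7%
(the 1/255 factors cancel in S and H, so raw channel differences can be used)
Max is B' → H = 60 × ((R-G)/Δ + 4) = 60 × ((152-90)/118 + 4)
  62/118 + 4 = 0.5254… + 4 = 4.5254…
  H = 60 × 4.5254… = 271.525…° → H = 271.5°
= HSL(271.5°, 55.7%, 58.4%)


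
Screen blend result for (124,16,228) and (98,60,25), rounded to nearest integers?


Screen: C = 255 - (255-A)×(255-B)/255, rounded to nearest integer
R: 255 - (255-124)×(255-98)/255 = 255 - 20567/255 ≈ 255 - 80.655 = 174.345 → 174
G: 255 - (255-16)×(255-60)/255 = 255 - 46605/255 ≈ 255 - 182.765 = 72.235 → 72
B: 255 - (255-228)×(255-25)/255 = 255 - 6210/255 ≈ 255 - 24.353 = 230.647 → 231
= RGB(174, 72, 231)


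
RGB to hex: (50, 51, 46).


R = 50 → 32 (hex)
G = 51 → 33 (hex)
B = 46 → 2E (hex)
Hex = #32332E


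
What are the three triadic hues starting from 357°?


Triadic: equally spaced at 120° intervals
H1 = 357°
H2 = (357 + 120) mod 360 = 117°
H3 = (357 + 240) mod 360 = 237°
Triadic = 357°, 117°, 237°


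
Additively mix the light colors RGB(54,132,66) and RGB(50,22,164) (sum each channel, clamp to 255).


Additive: each channel = min(255, C₁+C₂)
R: 54+50 = 104 → 104
G: 132+22 = 154 → 154
B: 66+164 = 230 → 230
= RGB(104, 154, 230)


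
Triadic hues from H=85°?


Triadic: equally spaced at 120° intervals
H1 = 85°
H2 = (85 + 120) mod 360 = 205°
H3 = (85 + 240) mod 360 = 325°
Triadic = 85°, 205°, 325°


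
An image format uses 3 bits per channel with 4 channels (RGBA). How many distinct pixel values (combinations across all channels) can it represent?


Total bits = 3 bits/channel × 4 channels = 12 bits
Distinct pixel values = 2^12
= 4,096 pixel values
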